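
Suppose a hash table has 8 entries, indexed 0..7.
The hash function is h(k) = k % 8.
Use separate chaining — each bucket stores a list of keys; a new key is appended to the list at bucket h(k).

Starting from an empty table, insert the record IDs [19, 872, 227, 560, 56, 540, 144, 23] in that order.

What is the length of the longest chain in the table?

Insert 19: h=3, bucket 3 empty -> new chain.
Insert 872: h=0, bucket 0 empty -> new chain.
Insert 227: h=3, bucket 3 nonempty -> append to chain.
Insert 560: h=0, bucket 0 nonempty -> append to chain.
Insert 56: h=0, bucket 0 nonempty -> append to chain.
Insert 540: h=4, bucket 4 empty -> new chain.
Insert 144: h=0, bucket 0 nonempty -> append to chain.
Insert 23: h=7, bucket 7 empty -> new chain.
Final buckets:
0: 872 -> 560 -> 56 -> 144
1: _
2: _
3: 19 -> 227
4: 540
5: _
6: _
7: 23

4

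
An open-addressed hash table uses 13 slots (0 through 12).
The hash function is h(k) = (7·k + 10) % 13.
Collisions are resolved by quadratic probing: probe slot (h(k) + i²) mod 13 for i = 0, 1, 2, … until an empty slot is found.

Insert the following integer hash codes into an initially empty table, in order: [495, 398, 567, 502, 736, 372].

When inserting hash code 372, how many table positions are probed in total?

495 hashes to 4; slot 4 is free → place at 4.
398 hashes to 1; slot 1 is free → place at 1.
567 hashes to 1; 1 taken → place at 2.
502 hashes to 1; 1,2 taken → place at 5.
736 hashes to 1; 1,2,5 taken → place at 10.
372 hashes to 1; 1,2,5,10,4 taken → place at 0.
Table: [372, 398, 567, _, 495, 502, _, _, _, _, 736, _, _]

6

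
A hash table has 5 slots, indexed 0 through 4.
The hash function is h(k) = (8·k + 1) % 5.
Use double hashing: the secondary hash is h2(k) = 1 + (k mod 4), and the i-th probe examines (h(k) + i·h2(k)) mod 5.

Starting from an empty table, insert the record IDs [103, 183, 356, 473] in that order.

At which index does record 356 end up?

Insert 103: h=0, slot 0 empty -> index 0.
Insert 183: h=0, h2=4, slot 0 occupied -> index 4.
Insert 356: h=4, h2=1, slots 4,0 occupied -> index 1.
Insert 473: h=0, h2=2, slot 0 occupied -> index 2.
Table: [103, 356, 473, —, 183]

1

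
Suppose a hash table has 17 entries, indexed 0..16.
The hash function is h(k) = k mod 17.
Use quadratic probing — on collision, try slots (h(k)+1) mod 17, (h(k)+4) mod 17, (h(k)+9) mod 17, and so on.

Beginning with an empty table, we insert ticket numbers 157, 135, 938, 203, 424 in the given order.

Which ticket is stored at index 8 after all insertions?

424

157: h=4 → slot 4
135: h=16 → slot 16
938: h=3 → slot 3
203: h=16, probe 16,0 → slot 0
424: h=16, probe 16,0,3,8 → slot 8
Table: [203, _, _, 938, 157, _, _, _, 424, _, _, _, _, _, _, _, 135]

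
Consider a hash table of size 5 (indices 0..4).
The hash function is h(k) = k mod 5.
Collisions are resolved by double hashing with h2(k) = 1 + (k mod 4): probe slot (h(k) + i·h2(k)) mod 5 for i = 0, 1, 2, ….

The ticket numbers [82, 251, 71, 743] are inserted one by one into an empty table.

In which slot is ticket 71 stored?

0

82: h=2 → slot 2
251: h=1 → slot 1
71: h=1, h2=4, probe 1,0 → slot 0
743: h=3 → slot 3
Table: [71, 251, 82, 743, -]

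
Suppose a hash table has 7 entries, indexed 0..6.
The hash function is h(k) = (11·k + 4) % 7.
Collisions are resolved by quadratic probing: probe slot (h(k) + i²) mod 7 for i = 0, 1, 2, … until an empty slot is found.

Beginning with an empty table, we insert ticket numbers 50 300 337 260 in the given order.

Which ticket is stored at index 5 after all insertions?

50: h=1 → slot 1
300: h=0 → slot 0
337: h=1, probe 1,2 → slot 2
260: h=1, probe 1,2,5 → slot 5
Table: [300, 50, 337, —, —, 260, —]

260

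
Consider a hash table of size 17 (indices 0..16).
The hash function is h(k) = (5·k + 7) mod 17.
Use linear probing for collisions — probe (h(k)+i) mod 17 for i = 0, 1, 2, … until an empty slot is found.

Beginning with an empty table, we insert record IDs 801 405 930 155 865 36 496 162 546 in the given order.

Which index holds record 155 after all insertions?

1

801: h=0 -> slot 0
405: h=9 -> slot 9
930: h=16 -> slot 16
155: h=0, probe 0,1 -> slot 1
865: h=14 -> slot 14
36: h=0, probe 0,1,2 -> slot 2
496: h=5 -> slot 5
162: h=1, probe 1,2,3 -> slot 3
546: h=0, probe 0,1,2,3,4 -> slot 4
Table: [801, 155, 36, 162, 546, 496, _, _, _, 405, _, _, _, _, 865, _, 930]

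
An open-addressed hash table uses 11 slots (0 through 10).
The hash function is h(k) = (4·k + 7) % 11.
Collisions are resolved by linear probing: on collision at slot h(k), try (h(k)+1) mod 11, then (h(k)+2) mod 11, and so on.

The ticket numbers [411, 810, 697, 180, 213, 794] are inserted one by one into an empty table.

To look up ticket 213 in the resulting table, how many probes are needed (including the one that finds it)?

411 hashes to 1; slot 1 is free → place at 1.
810 hashes to 2; slot 2 is free → place at 2.
697 hashes to 1; 1,2 taken → place at 3.
180 hashes to 1; 1,2,3 taken → place at 4.
213 hashes to 1; 1,2,3,4 taken → place at 5.
794 hashes to 4; 4,5 taken → place at 6.
Table: [—, 411, 810, 697, 180, 213, 794, —, —, —, —]
Lookup 213: h=1, probe 1,2,3,4,5 → found at 5.

5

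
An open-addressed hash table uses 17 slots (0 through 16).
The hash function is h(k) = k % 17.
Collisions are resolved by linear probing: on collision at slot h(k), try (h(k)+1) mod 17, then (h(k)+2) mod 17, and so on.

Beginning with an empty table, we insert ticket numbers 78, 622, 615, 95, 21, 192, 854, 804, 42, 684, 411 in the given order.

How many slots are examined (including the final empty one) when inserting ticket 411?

78 hashes to 10; slot 10 is free -> place at 10.
622 hashes to 10; 10 taken -> place at 11.
615 hashes to 3; slot 3 is free -> place at 3.
95 hashes to 10; 10,11 taken -> place at 12.
21 hashes to 4; slot 4 is free -> place at 4.
192 hashes to 5; slot 5 is free -> place at 5.
854 hashes to 4; 4,5 taken -> place at 6.
804 hashes to 5; 5,6 taken -> place at 7.
42 hashes to 8; slot 8 is free -> place at 8.
684 hashes to 4; 4,5,6,7,8 taken -> place at 9.
411 hashes to 3; 3,4,5,6,7,8,9,10,11,12 taken -> place at 13.
Table: [∅, ∅, ∅, 615, 21, 192, 854, 804, 42, 684, 78, 622, 95, 411, ∅, ∅, ∅]

11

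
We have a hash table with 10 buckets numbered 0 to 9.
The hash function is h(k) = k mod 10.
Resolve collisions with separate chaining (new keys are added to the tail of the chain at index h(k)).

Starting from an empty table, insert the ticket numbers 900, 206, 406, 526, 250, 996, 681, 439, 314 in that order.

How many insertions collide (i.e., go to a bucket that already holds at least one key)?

900 → bucket 0
206 → bucket 6
406 → bucket 6 (collision)
526 → bucket 6 (collision)
250 → bucket 0 (collision)
996 → bucket 6 (collision)
681 → bucket 1
439 → bucket 9
314 → bucket 4
Final buckets:
0: 900 -> 250
1: 681
2: -
3: -
4: 314
5: -
6: 206 -> 406 -> 526 -> 996
7: -
8: -
9: 439

4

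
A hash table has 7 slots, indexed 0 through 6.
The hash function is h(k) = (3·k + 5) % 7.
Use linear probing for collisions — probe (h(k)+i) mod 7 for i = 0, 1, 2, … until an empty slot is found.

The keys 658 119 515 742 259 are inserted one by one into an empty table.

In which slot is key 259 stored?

1

658: h=5 -> slot 5
119: h=5, probe 5,6 -> slot 6
515: h=3 -> slot 3
742: h=5, probe 5,6,0 -> slot 0
259: h=5, probe 5,6,0,1 -> slot 1
Table: [742, 259, ∅, 515, ∅, 658, 119]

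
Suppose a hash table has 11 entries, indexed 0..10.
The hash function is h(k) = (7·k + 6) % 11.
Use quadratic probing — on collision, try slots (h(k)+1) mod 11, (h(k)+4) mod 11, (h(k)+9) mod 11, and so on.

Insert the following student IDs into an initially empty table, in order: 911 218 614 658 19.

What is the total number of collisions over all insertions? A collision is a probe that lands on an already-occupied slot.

7

911: h=3 => slot 3
218: h=3, probe 3,4 => slot 4
614: h=3, probe 3,4,7 => slot 7
658: h=3, probe 3,4,7,1 => slot 1
19: h=7, probe 7,8 => slot 8
Table: [—, 658, —, 911, 218, —, —, 614, 19, —, —]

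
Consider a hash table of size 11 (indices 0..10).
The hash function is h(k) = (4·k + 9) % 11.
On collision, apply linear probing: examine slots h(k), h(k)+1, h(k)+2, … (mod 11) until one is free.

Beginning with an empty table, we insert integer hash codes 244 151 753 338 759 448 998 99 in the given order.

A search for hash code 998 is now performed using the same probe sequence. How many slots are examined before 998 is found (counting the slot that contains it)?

5

244 hashes to 6; slot 6 is free → place at 6.
151 hashes to 8; slot 8 is free → place at 8.
753 hashes to 7; slot 7 is free → place at 7.
338 hashes to 8; 8 taken → place at 9.
759 hashes to 9; 9 taken → place at 10.
448 hashes to 8; 8,9,10 taken → place at 0.
998 hashes to 8; 8,9,10,0 taken → place at 1.
99 hashes to 9; 9,10,0,1 taken → place at 2.
Table: [448, 998, 99, ∅, ∅, ∅, 244, 753, 151, 338, 759]
Lookup 998: h=8, probe 8,9,10,0,1 → found at 1.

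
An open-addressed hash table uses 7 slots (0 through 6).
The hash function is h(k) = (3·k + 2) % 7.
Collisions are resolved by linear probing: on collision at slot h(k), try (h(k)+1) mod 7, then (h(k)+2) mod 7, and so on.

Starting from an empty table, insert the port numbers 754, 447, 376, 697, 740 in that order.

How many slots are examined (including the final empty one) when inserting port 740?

754 hashes to 3; slot 3 is free => place at 3.
447 hashes to 6; slot 6 is free => place at 6.
376 hashes to 3; 3 taken => place at 4.
697 hashes to 0; slot 0 is free => place at 0.
740 hashes to 3; 3,4 taken => place at 5.
Table: [697, ., ., 754, 376, 740, 447]

3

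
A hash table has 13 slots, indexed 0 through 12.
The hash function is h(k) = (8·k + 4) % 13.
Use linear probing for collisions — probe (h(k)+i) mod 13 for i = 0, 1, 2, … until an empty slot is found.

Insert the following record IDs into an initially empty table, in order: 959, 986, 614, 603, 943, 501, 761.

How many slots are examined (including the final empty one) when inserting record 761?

959: h=6 → slot 6
986: h=1 → slot 1
614: h=2 → slot 2
603: h=5 → slot 5
943: h=8 → slot 8
501: h=8, probe 8,9 → slot 9
761: h=8, probe 8,9,10 → slot 10
Table: [_, 986, 614, _, _, 603, 959, _, 943, 501, 761, _, _]

3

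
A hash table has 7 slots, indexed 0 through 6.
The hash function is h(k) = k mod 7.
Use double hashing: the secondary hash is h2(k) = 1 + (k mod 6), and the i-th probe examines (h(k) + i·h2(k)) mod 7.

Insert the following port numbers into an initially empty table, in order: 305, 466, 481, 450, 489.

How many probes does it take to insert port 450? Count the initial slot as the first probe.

305: h=4 => slot 4
466: h=4, h2=5, probe 4,2 => slot 2
481: h=5 => slot 5
450: h=2, h2=1, probe 2,3 => slot 3
489: h=6 => slot 6
Table: [_, _, 466, 450, 305, 481, 489]

2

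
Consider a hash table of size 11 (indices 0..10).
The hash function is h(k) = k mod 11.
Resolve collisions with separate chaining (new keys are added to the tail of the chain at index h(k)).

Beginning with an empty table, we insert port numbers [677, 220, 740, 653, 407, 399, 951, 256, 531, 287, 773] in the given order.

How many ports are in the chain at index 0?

2

Insert 677: h=6, bucket 6 empty → new chain.
Insert 220: h=0, bucket 0 empty → new chain.
Insert 740: h=3, bucket 3 empty → new chain.
Insert 653: h=4, bucket 4 empty → new chain.
Insert 407: h=0, bucket 0 nonempty → append to chain.
Insert 399: h=3, bucket 3 nonempty → append to chain.
Insert 951: h=5, bucket 5 empty → new chain.
Insert 256: h=3, bucket 3 nonempty → append to chain.
Insert 531: h=3, bucket 3 nonempty → append to chain.
Insert 287: h=1, bucket 1 empty → new chain.
Insert 773: h=3, bucket 3 nonempty → append to chain.
Final buckets:
0: 220 -> 407
1: 287
2: _
3: 740 -> 399 -> 256 -> 531 -> 773
4: 653
5: 951
6: 677
7: _
8: _
9: _
10: _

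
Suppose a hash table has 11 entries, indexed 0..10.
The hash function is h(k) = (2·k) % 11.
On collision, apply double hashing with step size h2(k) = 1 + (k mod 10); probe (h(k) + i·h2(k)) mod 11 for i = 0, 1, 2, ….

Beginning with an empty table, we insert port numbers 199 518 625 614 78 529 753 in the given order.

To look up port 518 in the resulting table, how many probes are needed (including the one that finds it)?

199 hashes to 2; slot 2 is free => place at 2.
518 hashes to 2, h2=9; 2 taken => place at 0.
625 hashes to 7; slot 7 is free => place at 7.
614 hashes to 7, h2=5; 7 taken => place at 1.
78 hashes to 2, h2=9; 2,0 taken => place at 9.
529 hashes to 2, h2=10; 2,1,0 taken => place at 10.
753 hashes to 10, h2=4; 10 taken => place at 3.
Table: [518, 614, 199, 753, —, —, —, 625, —, 78, 529]
Lookup 518: h=2, h2=9, probe 2,0 → found at 0.

2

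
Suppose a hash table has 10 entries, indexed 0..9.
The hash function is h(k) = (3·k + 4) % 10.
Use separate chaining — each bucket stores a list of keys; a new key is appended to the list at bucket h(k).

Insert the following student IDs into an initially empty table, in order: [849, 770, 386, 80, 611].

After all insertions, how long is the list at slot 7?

1

Insert 849: h=1, bucket 1 empty -> new chain.
Insert 770: h=4, bucket 4 empty -> new chain.
Insert 386: h=2, bucket 2 empty -> new chain.
Insert 80: h=4, bucket 4 nonempty -> append to chain.
Insert 611: h=7, bucket 7 empty -> new chain.
Final buckets:
0: —
1: 849
2: 386
3: —
4: 770 -> 80
5: —
6: —
7: 611
8: —
9: —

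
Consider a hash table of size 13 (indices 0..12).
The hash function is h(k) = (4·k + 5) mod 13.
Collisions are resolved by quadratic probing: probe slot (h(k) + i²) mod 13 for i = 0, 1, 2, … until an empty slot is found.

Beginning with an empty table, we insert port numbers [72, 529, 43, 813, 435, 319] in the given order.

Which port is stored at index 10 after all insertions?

Insert 72: h=7, slot 7 empty → index 7.
Insert 529: h=2, slot 2 empty → index 2.
Insert 43: h=8, slot 8 empty → index 8.
Insert 813: h=7, slots 7,8 occupied → index 11.
Insert 435: h=3, slot 3 empty → index 3.
Insert 319: h=7, slots 7,8,11,3 occupied → index 10.
Table: [., ., 529, 435, ., ., ., 72, 43, ., 319, 813, .]

319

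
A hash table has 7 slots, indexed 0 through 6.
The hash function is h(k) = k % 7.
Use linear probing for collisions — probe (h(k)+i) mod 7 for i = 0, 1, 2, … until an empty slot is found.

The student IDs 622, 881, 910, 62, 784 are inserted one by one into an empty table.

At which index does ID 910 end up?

1

Insert 622: h=6, slot 6 empty => index 6.
Insert 881: h=6, slot 6 occupied => index 0.
Insert 910: h=0, slot 0 occupied => index 1.
Insert 62: h=6, slots 6,0,1 occupied => index 2.
Insert 784: h=0, slots 0,1,2 occupied => index 3.
Table: [881, 910, 62, 784, -, -, 622]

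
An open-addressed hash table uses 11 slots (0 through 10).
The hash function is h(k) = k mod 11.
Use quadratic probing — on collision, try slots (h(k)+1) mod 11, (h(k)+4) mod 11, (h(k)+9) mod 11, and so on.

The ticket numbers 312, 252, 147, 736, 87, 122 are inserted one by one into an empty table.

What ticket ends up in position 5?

Insert 312: h=4, slot 4 empty => index 4.
Insert 252: h=10, slot 10 empty => index 10.
Insert 147: h=4, slot 4 occupied => index 5.
Insert 736: h=10, slot 10 occupied => index 0.
Insert 87: h=10, slots 10,0 occupied => index 3.
Insert 122: h=1, slot 1 empty => index 1.
Table: [736, 122, -, 87, 312, 147, -, -, -, -, 252]

147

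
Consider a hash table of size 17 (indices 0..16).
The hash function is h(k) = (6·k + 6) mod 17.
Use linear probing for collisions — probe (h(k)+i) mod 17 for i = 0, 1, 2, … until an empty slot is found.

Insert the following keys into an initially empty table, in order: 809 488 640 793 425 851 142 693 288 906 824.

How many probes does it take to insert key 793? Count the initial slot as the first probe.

Insert 809: h=15, slot 15 empty => index 15.
Insert 488: h=10, slot 10 empty => index 10.
Insert 640: h=4, slot 4 empty => index 4.
Insert 793: h=4, slot 4 occupied => index 5.
Insert 425: h=6, slot 6 empty => index 6.
Insert 851: h=12, slot 12 empty => index 12.
Insert 142: h=8, slot 8 empty => index 8.
Insert 693: h=16, slot 16 empty => index 16.
Insert 288: h=0, slot 0 empty => index 0.
Insert 906: h=2, slot 2 empty => index 2.
Insert 824: h=3, slot 3 empty => index 3.
Table: [288, ., 906, 824, 640, 793, 425, ., 142, ., 488, ., 851, ., ., 809, 693]

2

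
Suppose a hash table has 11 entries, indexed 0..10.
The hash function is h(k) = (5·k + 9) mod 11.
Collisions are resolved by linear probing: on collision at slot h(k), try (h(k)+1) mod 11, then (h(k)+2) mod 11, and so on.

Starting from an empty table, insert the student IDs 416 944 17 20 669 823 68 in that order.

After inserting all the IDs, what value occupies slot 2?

Insert 416: h=10, slot 10 empty => index 10.
Insert 944: h=10, slot 10 occupied => index 0.
Insert 17: h=6, slot 6 empty => index 6.
Insert 20: h=10, slots 10,0 occupied => index 1.
Insert 669: h=10, slots 10,0,1 occupied => index 2.
Insert 823: h=10, slots 10,0,1,2 occupied => index 3.
Insert 68: h=8, slot 8 empty => index 8.
Table: [944, 20, 669, 823, ., ., 17, ., 68, ., 416]

669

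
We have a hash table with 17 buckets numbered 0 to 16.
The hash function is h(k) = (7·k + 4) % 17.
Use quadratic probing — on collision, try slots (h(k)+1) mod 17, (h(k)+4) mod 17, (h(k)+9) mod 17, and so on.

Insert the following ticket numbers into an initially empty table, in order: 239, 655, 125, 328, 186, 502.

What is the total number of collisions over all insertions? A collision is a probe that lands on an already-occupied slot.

1

Insert 239: h=11, slot 11 empty → index 11.
Insert 655: h=16, slot 16 empty → index 16.
Insert 125: h=12, slot 12 empty → index 12.
Insert 328: h=5, slot 5 empty → index 5.
Insert 186: h=14, slot 14 empty → index 14.
Insert 502: h=16, slot 16 occupied → index 0.
Table: [502, —, —, —, —, 328, —, —, —, —, —, 239, 125, —, 186, —, 655]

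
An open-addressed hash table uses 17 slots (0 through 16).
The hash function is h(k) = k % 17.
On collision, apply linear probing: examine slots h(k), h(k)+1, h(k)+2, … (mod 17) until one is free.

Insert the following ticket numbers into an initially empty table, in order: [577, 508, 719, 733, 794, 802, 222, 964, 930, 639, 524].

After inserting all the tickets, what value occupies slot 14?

930

577 hashes to 16; slot 16 is free => place at 16.
508 hashes to 15; slot 15 is free => place at 15.
719 hashes to 5; slot 5 is free => place at 5.
733 hashes to 2; slot 2 is free => place at 2.
794 hashes to 12; slot 12 is free => place at 12.
802 hashes to 3; slot 3 is free => place at 3.
222 hashes to 1; slot 1 is free => place at 1.
964 hashes to 12; 12 taken => place at 13.
930 hashes to 12; 12,13 taken => place at 14.
639 hashes to 10; slot 10 is free => place at 10.
524 hashes to 14; 14,15,16 taken => place at 0.
Table: [524, 222, 733, 802, ., 719, ., ., ., ., 639, ., 794, 964, 930, 508, 577]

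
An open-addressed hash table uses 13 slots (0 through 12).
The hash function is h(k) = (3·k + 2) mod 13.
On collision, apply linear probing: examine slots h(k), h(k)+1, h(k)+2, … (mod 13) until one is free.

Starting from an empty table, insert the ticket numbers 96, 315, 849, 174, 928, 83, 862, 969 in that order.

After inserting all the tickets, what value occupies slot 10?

96: h=4 -> slot 4
315: h=11 -> slot 11
849: h=1 -> slot 1
174: h=4, probe 4,5 -> slot 5
928: h=4, probe 4,5,6 -> slot 6
83: h=4, probe 4,5,6,7 -> slot 7
862: h=1, probe 1,2 -> slot 2
969: h=10 -> slot 10
Table: [—, 849, 862, —, 96, 174, 928, 83, —, —, 969, 315, —]

969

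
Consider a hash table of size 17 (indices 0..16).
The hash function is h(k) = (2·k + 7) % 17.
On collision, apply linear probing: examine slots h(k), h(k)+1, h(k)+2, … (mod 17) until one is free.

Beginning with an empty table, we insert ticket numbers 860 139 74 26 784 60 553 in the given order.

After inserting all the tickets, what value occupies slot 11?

860: h=10 -> slot 10
139: h=13 -> slot 13
74: h=2 -> slot 2
26: h=8 -> slot 8
784: h=11 -> slot 11
60: h=8, probe 8,9 -> slot 9
553: h=8, probe 8,9,10,11,12 -> slot 12
Table: [_, _, 74, _, _, _, _, _, 26, 60, 860, 784, 553, 139, _, _, _]

784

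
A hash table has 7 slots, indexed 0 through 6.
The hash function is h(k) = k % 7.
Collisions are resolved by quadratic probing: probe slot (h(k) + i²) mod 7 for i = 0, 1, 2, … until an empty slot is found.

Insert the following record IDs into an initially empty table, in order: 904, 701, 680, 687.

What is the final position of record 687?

904 hashes to 1; slot 1 is free => place at 1.
701 hashes to 1; 1 taken => place at 2.
680 hashes to 1; 1,2 taken => place at 5.
687 hashes to 1; 1,2,5 taken => place at 3.
Table: [∅, 904, 701, 687, ∅, 680, ∅]

3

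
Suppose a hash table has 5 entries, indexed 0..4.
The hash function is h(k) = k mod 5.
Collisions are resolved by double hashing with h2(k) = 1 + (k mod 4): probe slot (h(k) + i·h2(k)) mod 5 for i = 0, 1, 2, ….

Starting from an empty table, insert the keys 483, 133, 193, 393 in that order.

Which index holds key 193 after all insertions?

2

Insert 483: h=3, slot 3 empty → index 3.
Insert 133: h=3, h2=2, slot 3 occupied → index 0.
Insert 193: h=3, h2=2, slots 3,0 occupied → index 2.
Insert 393: h=3, h2=2, slots 3,0,2 occupied → index 4.
Table: [133, —, 193, 483, 393]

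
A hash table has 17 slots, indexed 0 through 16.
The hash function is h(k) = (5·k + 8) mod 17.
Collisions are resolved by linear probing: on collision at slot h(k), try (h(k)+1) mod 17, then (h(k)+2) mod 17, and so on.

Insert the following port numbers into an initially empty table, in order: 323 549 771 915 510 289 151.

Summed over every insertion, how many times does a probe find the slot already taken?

4

323 hashes to 8; slot 8 is free => place at 8.
549 hashes to 16; slot 16 is free => place at 16.
771 hashes to 4; slot 4 is free => place at 4.
915 hashes to 10; slot 10 is free => place at 10.
510 hashes to 8; 8 taken => place at 9.
289 hashes to 8; 8,9,10 taken => place at 11.
151 hashes to 15; slot 15 is free => place at 15.
Table: [-, -, -, -, 771, -, -, -, 323, 510, 915, 289, -, -, -, 151, 549]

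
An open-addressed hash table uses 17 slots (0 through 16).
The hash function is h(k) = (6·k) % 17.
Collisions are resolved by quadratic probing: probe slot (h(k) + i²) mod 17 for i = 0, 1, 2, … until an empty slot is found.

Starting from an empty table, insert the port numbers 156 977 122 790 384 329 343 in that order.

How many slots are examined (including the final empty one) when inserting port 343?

Insert 156: h=1, slot 1 empty => index 1.
Insert 977: h=14, slot 14 empty => index 14.
Insert 122: h=1, slot 1 occupied => index 2.
Insert 790: h=14, slot 14 occupied => index 15.
Insert 384: h=9, slot 9 empty => index 9.
Insert 329: h=2, slot 2 occupied => index 3.
Insert 343: h=1, slots 1,2 occupied => index 5.
Table: [-, 156, 122, 329, -, 343, -, -, -, 384, -, -, -, -, 977, 790, -]

3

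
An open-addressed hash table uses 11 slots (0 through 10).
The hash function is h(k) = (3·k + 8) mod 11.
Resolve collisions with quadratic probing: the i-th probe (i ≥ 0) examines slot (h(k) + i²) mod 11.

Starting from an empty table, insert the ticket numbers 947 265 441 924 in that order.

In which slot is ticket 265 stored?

1

Insert 947: h=0, slot 0 empty → index 0.
Insert 265: h=0, slot 0 occupied → index 1.
Insert 441: h=0, slots 0,1 occupied → index 4.
Insert 924: h=8, slot 8 empty → index 8.
Table: [947, 265, -, -, 441, -, -, -, 924, -, -]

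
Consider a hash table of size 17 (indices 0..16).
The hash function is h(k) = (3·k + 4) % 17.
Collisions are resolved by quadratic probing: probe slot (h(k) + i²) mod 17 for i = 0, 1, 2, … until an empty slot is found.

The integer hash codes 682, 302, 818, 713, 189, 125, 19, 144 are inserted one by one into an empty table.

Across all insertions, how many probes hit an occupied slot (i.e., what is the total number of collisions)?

7

682: h=10 → slot 10
302: h=9 → slot 9
818: h=10, probe 10,11 → slot 11
713: h=1 → slot 1
189: h=10, probe 10,11,14 → slot 14
125: h=5 → slot 5
19: h=10, probe 10,11,14,2 → slot 2
144: h=11, probe 11,12 → slot 12
Table: [—, 713, 19, —, —, 125, —, —, —, 302, 682, 818, 144, —, 189, —, —]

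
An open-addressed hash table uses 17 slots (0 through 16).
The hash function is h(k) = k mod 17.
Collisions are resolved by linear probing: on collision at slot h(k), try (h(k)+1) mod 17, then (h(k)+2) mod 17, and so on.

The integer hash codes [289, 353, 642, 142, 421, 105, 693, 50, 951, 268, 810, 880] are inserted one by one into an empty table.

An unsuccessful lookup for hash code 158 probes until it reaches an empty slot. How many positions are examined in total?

3

289: h=0 → slot 0
353: h=13 → slot 13
642: h=13, probe 13,14 → slot 14
142: h=6 → slot 6
421: h=13, probe 13,14,15 → slot 15
105: h=3 → slot 3
693: h=13, probe 13,14,15,16 → slot 16
50: h=16, probe 16,0,1 → slot 1
951: h=16, probe 16,0,1,2 → slot 2
268: h=13, probe 13,14,15,16,0,1,2,3,4 → slot 4
810: h=11 → slot 11
880: h=13, probe 13,14,15,16,0,1,2,3,4,5 → slot 5
Table: [289, 50, 951, 105, 268, 880, 142, ∅, ∅, ∅, ∅, 810, ∅, 353, 642, 421, 693]
Lookup 158: h=5, probe 5,6,7 → slot 7 empty, not found.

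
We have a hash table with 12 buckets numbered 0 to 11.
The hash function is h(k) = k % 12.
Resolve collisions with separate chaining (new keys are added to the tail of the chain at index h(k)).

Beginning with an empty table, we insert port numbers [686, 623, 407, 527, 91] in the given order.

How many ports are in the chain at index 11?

686 → bucket 2
623 → bucket 11
407 → bucket 11 (collision)
527 → bucket 11 (collision)
91 → bucket 7
Final buckets:
0: ∅
1: ∅
2: 686
3: ∅
4: ∅
5: ∅
6: ∅
7: 91
8: ∅
9: ∅
10: ∅
11: 623 -> 407 -> 527

3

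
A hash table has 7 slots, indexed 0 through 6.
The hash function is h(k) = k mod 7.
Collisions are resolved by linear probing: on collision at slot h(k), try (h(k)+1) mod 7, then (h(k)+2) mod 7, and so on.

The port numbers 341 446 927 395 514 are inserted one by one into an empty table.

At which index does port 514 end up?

341: h=5 -> slot 5
446: h=5, probe 5,6 -> slot 6
927: h=3 -> slot 3
395: h=3, probe 3,4 -> slot 4
514: h=3, probe 3,4,5,6,0 -> slot 0
Table: [514, -, -, 927, 395, 341, 446]

0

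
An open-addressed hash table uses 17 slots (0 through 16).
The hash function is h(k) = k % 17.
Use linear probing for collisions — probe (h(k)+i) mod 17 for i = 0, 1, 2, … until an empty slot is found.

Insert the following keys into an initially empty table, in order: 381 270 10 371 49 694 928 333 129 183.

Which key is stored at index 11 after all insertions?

381 hashes to 7; slot 7 is free -> place at 7.
270 hashes to 15; slot 15 is free -> place at 15.
10 hashes to 10; slot 10 is free -> place at 10.
371 hashes to 14; slot 14 is free -> place at 14.
49 hashes to 15; 15 taken -> place at 16.
694 hashes to 14; 14,15,16 taken -> place at 0.
928 hashes to 10; 10 taken -> place at 11.
333 hashes to 10; 10,11 taken -> place at 12.
129 hashes to 10; 10,11,12 taken -> place at 13.
183 hashes to 13; 13,14,15,16,0 taken -> place at 1.
Table: [694, 183, —, —, —, —, —, 381, —, —, 10, 928, 333, 129, 371, 270, 49]

928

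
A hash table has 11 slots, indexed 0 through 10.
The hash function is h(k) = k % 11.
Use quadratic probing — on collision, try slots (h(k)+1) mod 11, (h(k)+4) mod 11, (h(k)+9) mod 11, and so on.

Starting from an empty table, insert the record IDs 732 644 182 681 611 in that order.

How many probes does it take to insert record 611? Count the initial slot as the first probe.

4

732: h=6 => slot 6
644: h=6, probe 6,7 => slot 7
182: h=6, probe 6,7,10 => slot 10
681: h=10, probe 10,0 => slot 0
611: h=6, probe 6,7,10,4 => slot 4
Table: [681, —, —, —, 611, —, 732, 644, —, —, 182]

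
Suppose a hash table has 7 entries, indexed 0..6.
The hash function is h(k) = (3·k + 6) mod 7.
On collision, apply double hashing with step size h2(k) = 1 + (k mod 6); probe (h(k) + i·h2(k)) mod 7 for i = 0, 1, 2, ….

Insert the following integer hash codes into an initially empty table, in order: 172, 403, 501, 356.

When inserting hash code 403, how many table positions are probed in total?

172: h=4 -> slot 4
403: h=4, h2=2, probe 4,6 -> slot 6
501: h=4, h2=4, probe 4,1 -> slot 1
356: h=3 -> slot 3
Table: [-, 501, -, 356, 172, -, 403]

2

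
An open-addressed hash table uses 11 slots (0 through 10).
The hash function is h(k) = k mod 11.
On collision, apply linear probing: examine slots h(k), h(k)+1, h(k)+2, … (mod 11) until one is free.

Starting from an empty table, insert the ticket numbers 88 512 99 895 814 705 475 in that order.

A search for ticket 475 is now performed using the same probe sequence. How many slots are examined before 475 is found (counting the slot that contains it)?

88: h=0 => slot 0
512: h=6 => slot 6
99: h=0, probe 0,1 => slot 1
895: h=4 => slot 4
814: h=0, probe 0,1,2 => slot 2
705: h=1, probe 1,2,3 => slot 3
475: h=2, probe 2,3,4,5 => slot 5
Table: [88, 99, 814, 705, 895, 475, 512, —, —, —, —]
Lookup 475: h=2, probe 2,3,4,5 → found at 5.

4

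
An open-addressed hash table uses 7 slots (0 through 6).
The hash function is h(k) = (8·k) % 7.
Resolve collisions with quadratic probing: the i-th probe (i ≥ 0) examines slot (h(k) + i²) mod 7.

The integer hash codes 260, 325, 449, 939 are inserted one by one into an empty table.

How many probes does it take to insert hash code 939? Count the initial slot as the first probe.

3

Insert 260: h=1, slot 1 empty => index 1.
Insert 325: h=3, slot 3 empty => index 3.
Insert 449: h=1, slot 1 occupied => index 2.
Insert 939: h=1, slots 1,2 occupied => index 5.
Table: [—, 260, 449, 325, —, 939, —]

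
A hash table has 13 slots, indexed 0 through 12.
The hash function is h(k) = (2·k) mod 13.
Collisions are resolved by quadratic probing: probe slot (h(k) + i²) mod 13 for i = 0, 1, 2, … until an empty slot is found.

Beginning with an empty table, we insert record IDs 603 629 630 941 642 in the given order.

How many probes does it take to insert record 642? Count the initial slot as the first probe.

4

603: h=10 => slot 10
629: h=10, probe 10,11 => slot 11
630: h=12 => slot 12
941: h=10, probe 10,11,1 => slot 1
642: h=10, probe 10,11,1,6 => slot 6
Table: [., 941, ., ., ., ., 642, ., ., ., 603, 629, 630]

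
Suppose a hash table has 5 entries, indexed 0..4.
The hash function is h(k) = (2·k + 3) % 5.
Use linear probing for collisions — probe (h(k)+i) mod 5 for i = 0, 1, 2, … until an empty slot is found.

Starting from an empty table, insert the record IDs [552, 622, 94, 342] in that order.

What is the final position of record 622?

3

552: h=2 => slot 2
622: h=2, probe 2,3 => slot 3
94: h=1 => slot 1
342: h=2, probe 2,3,4 => slot 4
Table: [—, 94, 552, 622, 342]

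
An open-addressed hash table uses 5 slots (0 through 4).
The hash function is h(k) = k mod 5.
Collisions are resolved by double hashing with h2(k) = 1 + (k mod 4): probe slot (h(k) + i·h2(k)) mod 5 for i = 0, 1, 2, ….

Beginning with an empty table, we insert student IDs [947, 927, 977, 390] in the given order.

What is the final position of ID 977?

4

Insert 947: h=2, slot 2 empty => index 2.
Insert 927: h=2, h2=4, slot 2 occupied => index 1.
Insert 977: h=2, h2=2, slot 2 occupied => index 4.
Insert 390: h=0, slot 0 empty => index 0.
Table: [390, 927, 947, -, 977]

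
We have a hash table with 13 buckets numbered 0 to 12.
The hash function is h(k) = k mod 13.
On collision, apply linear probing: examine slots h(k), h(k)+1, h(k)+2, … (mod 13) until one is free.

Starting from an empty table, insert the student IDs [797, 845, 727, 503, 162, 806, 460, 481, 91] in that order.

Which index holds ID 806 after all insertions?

1

797: h=4 → slot 4
845: h=0 → slot 0
727: h=12 → slot 12
503: h=9 → slot 9
162: h=6 → slot 6
806: h=0, probe 0,1 → slot 1
460: h=5 → slot 5
481: h=0, probe 0,1,2 → slot 2
91: h=0, probe 0,1,2,3 → slot 3
Table: [845, 806, 481, 91, 797, 460, 162, —, —, 503, —, —, 727]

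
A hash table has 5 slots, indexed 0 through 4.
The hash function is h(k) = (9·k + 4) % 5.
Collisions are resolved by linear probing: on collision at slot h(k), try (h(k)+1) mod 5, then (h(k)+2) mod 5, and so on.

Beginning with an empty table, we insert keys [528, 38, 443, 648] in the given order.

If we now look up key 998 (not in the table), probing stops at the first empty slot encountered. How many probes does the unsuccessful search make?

528: h=1 -> slot 1
38: h=1, probe 1,2 -> slot 2
443: h=1, probe 1,2,3 -> slot 3
648: h=1, probe 1,2,3,4 -> slot 4
Table: [., 528, 38, 443, 648]
Lookup 998: h=1, probe 1,2,3,4,0 → slot 0 empty, not found.

5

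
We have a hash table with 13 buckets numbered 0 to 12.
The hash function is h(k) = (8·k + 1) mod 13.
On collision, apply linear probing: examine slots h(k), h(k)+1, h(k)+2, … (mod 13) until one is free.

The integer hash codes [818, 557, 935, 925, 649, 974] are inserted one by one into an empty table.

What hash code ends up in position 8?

649

818 hashes to 6; slot 6 is free => place at 6.
557 hashes to 11; slot 11 is free => place at 11.
935 hashes to 6; 6 taken => place at 7.
925 hashes to 4; slot 4 is free => place at 4.
649 hashes to 6; 6,7 taken => place at 8.
974 hashes to 6; 6,7,8 taken => place at 9.
Table: [., ., ., ., 925, ., 818, 935, 649, 974, ., 557, .]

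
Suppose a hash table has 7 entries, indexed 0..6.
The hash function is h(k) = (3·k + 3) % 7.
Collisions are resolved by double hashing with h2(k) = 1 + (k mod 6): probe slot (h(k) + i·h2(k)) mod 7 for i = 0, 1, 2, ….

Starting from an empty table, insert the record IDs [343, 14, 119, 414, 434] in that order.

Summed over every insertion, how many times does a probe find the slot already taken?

343: h=3 -> slot 3
14: h=3, h2=3, probe 3,6 -> slot 6
119: h=3, h2=6, probe 3,2 -> slot 2
414: h=6, h2=1, probe 6,0 -> slot 0
434: h=3, h2=3, probe 3,6,2,5 -> slot 5
Table: [414, _, 119, 343, _, 434, 14]

6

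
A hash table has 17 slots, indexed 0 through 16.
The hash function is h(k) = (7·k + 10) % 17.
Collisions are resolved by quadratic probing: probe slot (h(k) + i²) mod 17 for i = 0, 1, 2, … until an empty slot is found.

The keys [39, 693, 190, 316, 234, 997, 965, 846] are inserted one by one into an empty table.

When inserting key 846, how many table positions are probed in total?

39: h=11 → slot 11
693: h=16 → slot 16
190: h=14 → slot 14
316: h=12 → slot 12
234: h=16, probe 16,0 → slot 0
997: h=2 → slot 2
965: h=16, probe 16,0,3 → slot 3
846: h=16, probe 16,0,3,8 → slot 8
Table: [234, ∅, 997, 965, ∅, ∅, ∅, ∅, 846, ∅, ∅, 39, 316, ∅, 190, ∅, 693]

4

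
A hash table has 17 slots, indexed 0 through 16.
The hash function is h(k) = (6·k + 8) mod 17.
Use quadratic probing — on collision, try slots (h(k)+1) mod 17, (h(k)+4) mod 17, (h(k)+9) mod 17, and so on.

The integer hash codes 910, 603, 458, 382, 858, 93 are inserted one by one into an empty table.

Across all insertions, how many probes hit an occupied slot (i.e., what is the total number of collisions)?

910: h=11 -> slot 11
603: h=5 -> slot 5
458: h=2 -> slot 2
382: h=5, probe 5,6 -> slot 6
858: h=5, probe 5,6,9 -> slot 9
93: h=5, probe 5,6,9,14 -> slot 14
Table: [., ., 458, ., ., 603, 382, ., ., 858, ., 910, ., ., 93, ., .]

6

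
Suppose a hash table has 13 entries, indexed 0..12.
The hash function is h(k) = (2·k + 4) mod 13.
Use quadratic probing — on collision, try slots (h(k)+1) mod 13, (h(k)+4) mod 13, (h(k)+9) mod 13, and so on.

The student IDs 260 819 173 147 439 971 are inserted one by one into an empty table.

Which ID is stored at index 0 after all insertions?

147

260 hashes to 4; slot 4 is free => place at 4.
819 hashes to 4; 4 taken => place at 5.
173 hashes to 12; slot 12 is free => place at 12.
147 hashes to 12; 12 taken => place at 0.
439 hashes to 11; slot 11 is free => place at 11.
971 hashes to 9; slot 9 is free => place at 9.
Table: [147, ., ., ., 260, 819, ., ., ., 971, ., 439, 173]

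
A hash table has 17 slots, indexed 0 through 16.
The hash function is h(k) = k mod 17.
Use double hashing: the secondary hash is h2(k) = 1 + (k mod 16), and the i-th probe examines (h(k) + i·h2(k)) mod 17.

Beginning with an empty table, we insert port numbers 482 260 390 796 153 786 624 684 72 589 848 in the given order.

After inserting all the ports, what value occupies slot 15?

482: h=6 => slot 6
260: h=5 => slot 5
390: h=16 => slot 16
796: h=14 => slot 14
153: h=0 => slot 0
786: h=4 => slot 4
624: h=12 => slot 12
684: h=4, h2=13, probe 4,0,13 => slot 13
72: h=4, h2=9, probe 4,13,5,14,6,15 => slot 15
589: h=11 => slot 11
848: h=15, h2=1, probe 15,16,0,1 => slot 1
Table: [153, 848, ., ., 786, 260, 482, ., ., ., ., 589, 624, 684, 796, 72, 390]

72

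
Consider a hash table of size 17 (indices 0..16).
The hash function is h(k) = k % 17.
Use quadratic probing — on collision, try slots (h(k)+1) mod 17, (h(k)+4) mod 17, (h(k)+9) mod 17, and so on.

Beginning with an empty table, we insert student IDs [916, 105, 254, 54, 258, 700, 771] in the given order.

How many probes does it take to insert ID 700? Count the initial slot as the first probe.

4

Insert 916: h=15, slot 15 empty → index 15.
Insert 105: h=3, slot 3 empty → index 3.
Insert 254: h=16, slot 16 empty → index 16.
Insert 54: h=3, slot 3 occupied → index 4.
Insert 258: h=3, slots 3,4 occupied → index 7.
Insert 700: h=3, slots 3,4,7 occupied → index 12.
Insert 771: h=6, slot 6 empty → index 6.
Table: [∅, ∅, ∅, 105, 54, ∅, 771, 258, ∅, ∅, ∅, ∅, 700, ∅, ∅, 916, 254]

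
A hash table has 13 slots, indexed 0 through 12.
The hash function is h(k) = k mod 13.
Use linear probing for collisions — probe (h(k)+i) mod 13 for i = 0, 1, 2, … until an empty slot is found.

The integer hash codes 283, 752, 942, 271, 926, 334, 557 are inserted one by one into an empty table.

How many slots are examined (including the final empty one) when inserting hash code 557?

Insert 283: h=10, slot 10 empty -> index 10.
Insert 752: h=11, slot 11 empty -> index 11.
Insert 942: h=6, slot 6 empty -> index 6.
Insert 271: h=11, slot 11 occupied -> index 12.
Insert 926: h=3, slot 3 empty -> index 3.
Insert 334: h=9, slot 9 empty -> index 9.
Insert 557: h=11, slots 11,12 occupied -> index 0.
Table: [557, ∅, ∅, 926, ∅, ∅, 942, ∅, ∅, 334, 283, 752, 271]

3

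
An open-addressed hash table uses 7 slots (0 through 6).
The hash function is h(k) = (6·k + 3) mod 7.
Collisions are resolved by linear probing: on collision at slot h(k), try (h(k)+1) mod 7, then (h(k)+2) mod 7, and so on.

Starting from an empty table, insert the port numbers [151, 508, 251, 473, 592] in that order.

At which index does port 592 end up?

2

151: h=6 → slot 6
508: h=6, probe 6,0 → slot 0
251: h=4 → slot 4
473: h=6, probe 6,0,1 → slot 1
592: h=6, probe 6,0,1,2 → slot 2
Table: [508, 473, 592, ∅, 251, ∅, 151]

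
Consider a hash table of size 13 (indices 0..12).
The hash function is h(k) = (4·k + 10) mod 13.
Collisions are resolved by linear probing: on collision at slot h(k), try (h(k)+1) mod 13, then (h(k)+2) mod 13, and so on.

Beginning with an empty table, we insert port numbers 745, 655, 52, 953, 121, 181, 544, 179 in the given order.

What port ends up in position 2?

121

Insert 745: h=0, slot 0 empty → index 0.
Insert 655: h=4, slot 4 empty → index 4.
Insert 52: h=10, slot 10 empty → index 10.
Insert 953: h=0, slot 0 occupied → index 1.
Insert 121: h=0, slots 0,1 occupied → index 2.
Insert 181: h=6, slot 6 empty → index 6.
Insert 544: h=2, slot 2 occupied → index 3.
Insert 179: h=11, slot 11 empty → index 11.
Table: [745, 953, 121, 544, 655, -, 181, -, -, -, 52, 179, -]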